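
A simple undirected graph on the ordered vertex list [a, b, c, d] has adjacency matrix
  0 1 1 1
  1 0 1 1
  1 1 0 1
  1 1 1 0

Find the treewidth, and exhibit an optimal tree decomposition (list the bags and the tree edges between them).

With just one bag of size 4, the width is 4 − 1 = 3, so tw(G) ≤ 3. For the lower bound, the 4 vertices {a, b, c, d} are pairwise adjacent, and any tree decomposition puts a clique entirely inside one bag — forcing width ≥ 3. The upper and lower bounds meet at 3, so that is the treewidth.

Treewidth 3.
One optimal decomposition is:
Bags: B1 = {a, b, c, d}
Tree: (single bag)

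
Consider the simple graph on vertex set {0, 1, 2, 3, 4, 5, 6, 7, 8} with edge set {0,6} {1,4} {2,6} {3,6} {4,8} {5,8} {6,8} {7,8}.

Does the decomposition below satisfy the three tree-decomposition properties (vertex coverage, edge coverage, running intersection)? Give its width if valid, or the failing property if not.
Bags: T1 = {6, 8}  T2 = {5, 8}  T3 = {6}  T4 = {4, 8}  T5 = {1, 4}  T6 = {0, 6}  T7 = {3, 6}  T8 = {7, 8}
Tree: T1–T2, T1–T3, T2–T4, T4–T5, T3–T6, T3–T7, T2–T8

A tree decomposition must satisfy three properties: every vertex lies in some bag; for every edge, both endpoints lie together in some bag; and for every vertex, the bags containing it form a connected subtree. Here vertex 2 appears in no bag, so the decomposition is invalid.

No — vertex 2 appears in no bag.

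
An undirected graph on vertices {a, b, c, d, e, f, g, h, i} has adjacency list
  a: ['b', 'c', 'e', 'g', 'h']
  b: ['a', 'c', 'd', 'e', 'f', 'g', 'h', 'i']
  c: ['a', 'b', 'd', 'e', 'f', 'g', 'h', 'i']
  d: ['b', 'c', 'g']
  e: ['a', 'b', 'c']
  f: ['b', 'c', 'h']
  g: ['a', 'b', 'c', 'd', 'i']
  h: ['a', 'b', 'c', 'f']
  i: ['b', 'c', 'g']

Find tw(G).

3

A width-3 tree decomposition is:
Bags: B1 = {b, c, g, i}  B2 = {a, b, c, g}  B3 = {a, b, c, h}  B4 = {a, b, c, e}  B5 = {b, c, d, g}  B6 = {b, c, f, h}
Tree: B1–B2, B2–B3, B2–B4, B1–B5, B3–B6
The largest bag has 4 vertices, giving width 3; this decomposition certifies tw(G) ≤ 3. Conversely, {b, c, d, g} is a clique of size 4, and the vertices of any clique must share a bag in every tree decomposition; so some bag has ≥ 4 vertices and tw(G) ≥ 3. The upper and lower bounds meet at 3, so that is the treewidth.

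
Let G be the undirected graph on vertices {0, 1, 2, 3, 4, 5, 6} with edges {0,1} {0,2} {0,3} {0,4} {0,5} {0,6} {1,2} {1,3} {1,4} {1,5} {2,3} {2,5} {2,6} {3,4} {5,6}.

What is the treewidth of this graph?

A width-3 tree decomposition is:
Bags: B1 = {0, 1, 2, 3}  B2 = {0, 1, 3, 4}  B3 = {0, 1, 2, 5}  B4 = {0, 2, 5, 6}
Tree: B1–B2, B1–B3, B3–B4
Every bag has size at most 4, so the width is 4 − 1 = 3 and tw(G) ≤ 3. On the other hand G contains the 4-clique {0, 1, 2, 3}. A clique must lie in a single bag of any decomposition, so no decomposition can have width below 3. Combining the bounds, tw(G) = 3.

3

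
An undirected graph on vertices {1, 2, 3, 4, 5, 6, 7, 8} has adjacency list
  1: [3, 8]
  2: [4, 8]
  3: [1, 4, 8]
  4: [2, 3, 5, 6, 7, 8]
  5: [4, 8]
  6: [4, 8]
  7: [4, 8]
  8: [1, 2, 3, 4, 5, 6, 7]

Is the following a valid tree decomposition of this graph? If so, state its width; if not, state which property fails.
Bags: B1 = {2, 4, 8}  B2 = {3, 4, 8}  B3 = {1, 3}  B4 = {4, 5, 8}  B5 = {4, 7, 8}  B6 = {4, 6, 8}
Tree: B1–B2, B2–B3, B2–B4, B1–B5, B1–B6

A tree decomposition must satisfy three properties: every vertex lies in some bag; for every edge, both endpoints lie together in some bag; and for every vertex, the bags containing it form a connected subtree. Here edge (8,1) lies in no bag, so the decomposition is invalid.

No — edge (8,1) lies in no bag.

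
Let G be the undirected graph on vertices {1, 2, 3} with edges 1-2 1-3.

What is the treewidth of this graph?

A width-1 tree decomposition is:
Bags: B1 = {1, 2}  B2 = {1, 3}
Tree: B1–B2
Every bag has size at most 2, so the width is 2 − 1 = 1 and tw(G) ≤ 1. Since G has at least one edge (e.g. 2–1), it is not an edgeless graph, so tw(G) ≥ 1. The upper and lower bounds meet at 1, so that is the treewidth.

1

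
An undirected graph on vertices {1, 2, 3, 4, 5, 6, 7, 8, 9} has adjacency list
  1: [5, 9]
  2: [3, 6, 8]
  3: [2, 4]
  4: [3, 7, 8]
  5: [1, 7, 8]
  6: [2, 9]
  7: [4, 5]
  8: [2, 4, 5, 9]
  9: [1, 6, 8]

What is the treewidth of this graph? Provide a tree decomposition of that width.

Every bag has size at most 4, so the width is 4 − 1 = 3 and tw(G) ≤ 3. For the lower bound: the 4 vertex sets {1,6,9}, {2}, {8}, {3,4,5,7} are disjoint, each induces a connected subgraph, and every pair is joined by at least one edge of G. Contracting each set to a single vertex therefore yields K_{4} as a minor, and since treewidth is minor-monotone, tw(G) ≥ tw(K_{4}) = 3. Therefore the treewidth is 3.

Treewidth 3.
One optimal decomposition is:
Bags: B1 = {1, 2, 6, 9}  B2 = {1, 2, 8, 9}  B3 = {1, 2, 5, 8}  B4 = {2, 3, 5, 8}  B5 = {3, 4, 5, 8}  B6 = {3, 4, 5, 7}
Tree: B1–B2, B2–B3, B3–B4, B4–B5, B5–B6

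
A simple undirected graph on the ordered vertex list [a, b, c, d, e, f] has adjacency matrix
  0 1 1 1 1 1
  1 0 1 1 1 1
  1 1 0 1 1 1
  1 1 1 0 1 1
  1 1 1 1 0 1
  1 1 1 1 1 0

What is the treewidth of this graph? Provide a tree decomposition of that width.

A single bag containing all 6 vertices is trivially a valid decomposition of width 5. Conversely, {a, b, c, d, e, f} is a clique of size 6, and the vertices of any clique must share a bag in every tree decomposition; so some bag has ≥ 6 vertices and tw(G) ≥ 5. Combining the bounds, tw(G) = 5.

Treewidth 5.
One such decomposition:
Bags: B1 = {a, b, c, d, e, f}
Tree: (single bag)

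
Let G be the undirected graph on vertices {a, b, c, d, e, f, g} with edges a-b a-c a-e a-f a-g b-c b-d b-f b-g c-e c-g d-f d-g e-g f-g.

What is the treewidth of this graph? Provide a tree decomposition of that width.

Treewidth 3.
One optimal decomposition is:
Bags: B1 = {b, d, f, g}  B2 = {a, b, f, g}  B3 = {a, b, c, g}  B4 = {a, c, e, g}
Tree: B1–B2, B2–B3, B3–B4

Every bag has size at most 4, so the width is 4 − 1 = 3 and tw(G) ≤ 3. Conversely, {a, c, e, g} is a clique of size 4, and the vertices of any clique must share a bag in every tree decomposition; so some bag has ≥ 4 vertices and tw(G) ≥ 3. Combining the bounds, tw(G) = 3.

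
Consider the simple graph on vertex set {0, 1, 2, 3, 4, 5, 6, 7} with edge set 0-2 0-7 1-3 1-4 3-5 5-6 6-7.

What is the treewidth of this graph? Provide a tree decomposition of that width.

Treewidth 1.
Bags: B1 = {0, 2}  B2 = {0, 7}  B3 = {6, 7}  B4 = {5, 6}  B5 = {3, 5}  B6 = {1, 3}  B7 = {1, 4}
Tree: B1–B2, B2–B3, B3–B4, B4–B5, B5–B6, B6–B7

The largest bag has 2 vertices, giving width 1; this decomposition certifies tw(G) ≤ 1. G has an edge, so its treewidth is at least 1. Combining the bounds, tw(G) = 1.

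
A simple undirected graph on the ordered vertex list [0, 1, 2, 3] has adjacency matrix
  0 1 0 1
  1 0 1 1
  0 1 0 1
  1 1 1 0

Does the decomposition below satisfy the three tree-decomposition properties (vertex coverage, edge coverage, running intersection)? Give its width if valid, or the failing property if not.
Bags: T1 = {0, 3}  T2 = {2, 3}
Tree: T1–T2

A tree decomposition must satisfy three properties: every vertex lies in some bag; for every edge, both endpoints lie together in some bag; and for every vertex, the bags containing it form a connected subtree. Here vertex 1 appears in no bag, so the decomposition is invalid.

No — vertex 1 appears in no bag.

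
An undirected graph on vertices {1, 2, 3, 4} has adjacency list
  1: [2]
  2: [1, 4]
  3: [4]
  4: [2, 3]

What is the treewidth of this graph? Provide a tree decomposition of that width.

Treewidth 1.
One optimal decomposition is:
Bags: B1 = {3, 4}  B2 = {2, 4}  B3 = {1, 2}
Tree: B1–B2, B2–B3

Every bag has size at most 2, so the width is 2 − 1 = 1 and tw(G) ≤ 1. G has an edge, so its treewidth is at least 1. Therefore the treewidth is 1.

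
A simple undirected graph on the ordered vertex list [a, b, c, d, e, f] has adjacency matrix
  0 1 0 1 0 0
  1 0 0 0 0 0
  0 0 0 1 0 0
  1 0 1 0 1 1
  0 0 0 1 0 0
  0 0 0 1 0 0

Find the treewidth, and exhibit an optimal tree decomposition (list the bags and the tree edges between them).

Treewidth 1.
One optimal decomposition is:
Bags: B1 = {d, f}  B2 = {a, d}  B3 = {c, d}  B4 = {a, b}  B5 = {d, e}
Tree: B1–B2, B2–B3, B2–B4, B3–B5

Every bag has size at most 2, so the width is 2 − 1 = 1 and tw(G) ≤ 1. Any graph with an edge has treewidth ≥ 1, and G has the edge d–f. The upper and lower bounds meet at 1, so that is the treewidth.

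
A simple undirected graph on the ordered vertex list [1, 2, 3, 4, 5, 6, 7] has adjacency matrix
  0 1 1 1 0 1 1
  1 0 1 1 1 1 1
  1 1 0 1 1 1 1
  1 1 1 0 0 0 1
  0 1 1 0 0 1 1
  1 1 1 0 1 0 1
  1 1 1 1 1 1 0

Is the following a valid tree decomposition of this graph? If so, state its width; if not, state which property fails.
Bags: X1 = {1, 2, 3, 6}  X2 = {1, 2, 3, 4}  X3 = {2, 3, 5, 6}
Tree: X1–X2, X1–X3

A tree decomposition must satisfy three properties: every vertex lies in some bag; for every edge, both endpoints lie together in some bag; and for every vertex, the bags containing it form a connected subtree. Here vertex 7 appears in no bag, so the decomposition is invalid.

No — vertex 7 appears in no bag.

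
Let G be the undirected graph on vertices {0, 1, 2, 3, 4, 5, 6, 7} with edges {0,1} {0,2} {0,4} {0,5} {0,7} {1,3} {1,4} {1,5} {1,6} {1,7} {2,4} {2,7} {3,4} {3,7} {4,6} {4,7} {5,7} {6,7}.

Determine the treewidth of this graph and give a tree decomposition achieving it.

Each bag holds 4 vertices, so the decomposition has width 3, which upper-bounds the treewidth. On the other hand G contains the 4-clique {0, 1, 4, 7}. A clique must lie in a single bag of any decomposition, so no decomposition can have width below 3. Hence tw(G) = 3 exactly.

Treewidth 3.
One optimal decomposition is:
Bags: B1 = {0, 1, 5, 7}  B2 = {0, 1, 4, 7}  B3 = {1, 4, 6, 7}  B4 = {0, 2, 4, 7}  B5 = {1, 3, 4, 7}
Tree: B1–B2, B2–B3, B2–B4, B3–B5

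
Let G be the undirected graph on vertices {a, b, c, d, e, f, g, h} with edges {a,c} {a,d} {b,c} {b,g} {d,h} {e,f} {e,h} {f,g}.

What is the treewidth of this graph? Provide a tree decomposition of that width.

Treewidth 2.
Bags: B1 = {e, f, g}  B2 = {e, g, h}  B3 = {d, g, h}  B4 = {a, d, g}  B5 = {a, c, g}  B6 = {b, c, g}
Tree: B1–B2, B2–B3, B3–B4, B4–B5, B5–B6

Every bag has size at most 3, so the width is 3 − 1 = 2 and tw(G) ≤ 2. The edges g–f–e–h–d–a–c–b–g form a cycle, so G is not a tree and its treewidth is at least 2. Hence tw(G) = 2 exactly.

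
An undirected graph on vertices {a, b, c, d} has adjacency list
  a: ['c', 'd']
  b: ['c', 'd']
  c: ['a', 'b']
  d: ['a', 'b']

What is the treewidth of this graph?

2

A width-2 tree decomposition is:
Bags: B1 = {a, c, d}  B2 = {b, c, d}
Tree: B1–B2
Every bag has size at most 3, so the width is 3 − 1 = 2 and tw(G) ≤ 2. Since d–a–c–b–d is a cycle in G, G is not acyclic. Forests are exactly the graphs of treewidth ≤ 1, so tw(G) ≥ 2. Therefore the treewidth is 2.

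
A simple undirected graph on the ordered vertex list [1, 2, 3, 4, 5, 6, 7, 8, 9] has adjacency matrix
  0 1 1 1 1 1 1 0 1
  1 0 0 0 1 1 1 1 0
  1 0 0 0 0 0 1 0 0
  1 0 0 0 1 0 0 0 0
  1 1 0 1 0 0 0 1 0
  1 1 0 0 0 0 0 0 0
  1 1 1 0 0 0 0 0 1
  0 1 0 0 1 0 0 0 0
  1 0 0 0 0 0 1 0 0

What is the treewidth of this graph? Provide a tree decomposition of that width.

Treewidth 2.
One optimal decomposition is:
Bags: B1 = {1, 2, 5}  B2 = {1, 2, 7}  B3 = {1, 3, 7}  B4 = {1, 2, 6}  B5 = {2, 5, 8}  B6 = {1, 4, 5}  B7 = {1, 7, 9}
Tree: B1–B2, B2–B3, B1–B4, B1–B5, B1–B6, B2–B7

Each bag holds 3 vertices, so the decomposition has width 2, which upper-bounds the treewidth. On the other hand G contains the 3-clique {2, 5, 8}. A clique must lie in a single bag of any decomposition, so no decomposition can have width below 2. Hence tw(G) = 2 exactly.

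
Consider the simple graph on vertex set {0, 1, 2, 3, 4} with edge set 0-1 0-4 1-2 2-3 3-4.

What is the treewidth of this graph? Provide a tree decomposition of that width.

The largest bag has 3 vertices, giving width 2; this decomposition certifies tw(G) ≤ 2. Since 2–3–4–0–1–2 is a cycle in G, G is not acyclic. Forests are exactly the graphs of treewidth ≤ 1, so tw(G) ≥ 2. Combining the bounds, tw(G) = 2.

Treewidth 2.
Bags: B1 = {2, 3, 4}  B2 = {0, 2, 4}  B3 = {0, 1, 2}
Tree: B1–B2, B2–B3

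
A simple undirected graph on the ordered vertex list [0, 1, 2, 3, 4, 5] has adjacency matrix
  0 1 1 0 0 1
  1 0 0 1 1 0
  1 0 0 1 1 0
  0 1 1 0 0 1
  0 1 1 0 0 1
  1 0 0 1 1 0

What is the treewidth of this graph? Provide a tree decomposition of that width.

The largest bag has 4 vertices, giving width 3; this decomposition certifies tw(G) ≤ 3. For the lower bound: the 4 vertex sets {2,3}, {1,4}, {5}, {0} are disjoint, each induces a connected subgraph, and every pair is joined by at least one edge of G. Contracting each set to a single vertex therefore yields K_{4} as a minor, and since treewidth is minor-monotone, tw(G) ≥ tw(K_{4}) = 3. Hence tw(G) = 3 exactly.

Treewidth 3.
Bags: B1 = {1, 2, 3, 5}  B2 = {1, 2, 4, 5}  B3 = {0, 1, 2, 5}
Tree: B1–B2, B2–B3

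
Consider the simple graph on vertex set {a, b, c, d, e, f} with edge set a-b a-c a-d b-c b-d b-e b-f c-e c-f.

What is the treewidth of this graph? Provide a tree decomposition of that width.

Every bag has size at most 3, so the width is 3 − 1 = 2 and tw(G) ≤ 2. For the lower bound, the 3 vertices {a, b, d} are pairwise adjacent, and any tree decomposition puts a clique entirely inside one bag — forcing width ≥ 2. The upper and lower bounds meet at 2, so that is the treewidth.

Treewidth 2.
One optimal decomposition is:
Bags: B1 = {b, c, f}  B2 = {a, b, c}  B3 = {b, c, e}  B4 = {a, b, d}
Tree: B1–B2, B2–B3, B2–B4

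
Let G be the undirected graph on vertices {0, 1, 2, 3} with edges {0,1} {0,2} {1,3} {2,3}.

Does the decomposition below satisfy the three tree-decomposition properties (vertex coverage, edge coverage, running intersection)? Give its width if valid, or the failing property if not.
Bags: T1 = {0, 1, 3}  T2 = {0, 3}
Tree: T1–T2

No — vertex 2 appears in no bag.

A tree decomposition must satisfy three properties: every vertex lies in some bag; for every edge, both endpoints lie together in some bag; and for every vertex, the bags containing it form a connected subtree. Here vertex 2 appears in no bag, so the decomposition is invalid.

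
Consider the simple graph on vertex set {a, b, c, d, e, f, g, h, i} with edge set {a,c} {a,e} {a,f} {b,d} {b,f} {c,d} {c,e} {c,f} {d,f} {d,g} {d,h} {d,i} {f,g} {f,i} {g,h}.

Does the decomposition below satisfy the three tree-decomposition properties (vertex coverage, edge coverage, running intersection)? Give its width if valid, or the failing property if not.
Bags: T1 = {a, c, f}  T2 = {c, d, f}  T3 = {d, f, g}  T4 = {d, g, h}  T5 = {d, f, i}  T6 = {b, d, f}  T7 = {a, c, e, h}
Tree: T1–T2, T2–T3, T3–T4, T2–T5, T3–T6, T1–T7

No — bags containing vertex h are not connected in the tree.

A tree decomposition must satisfy three properties: every vertex lies in some bag; for every edge, both endpoints lie together in some bag; and for every vertex, the bags containing it form a connected subtree. Here bags containing vertex h are not connected in the tree, so the decomposition is invalid.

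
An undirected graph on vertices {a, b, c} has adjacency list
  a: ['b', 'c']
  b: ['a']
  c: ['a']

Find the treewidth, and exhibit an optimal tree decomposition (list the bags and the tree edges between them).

Treewidth 1.
One such decomposition:
Bags: B1 = {a, c}  B2 = {a, b}
Tree: B1–B2

The largest bag has 2 vertices, giving width 1; this decomposition certifies tw(G) ≤ 1. Since G has at least one edge (e.g. c–a), it is not an edgeless graph, so tw(G) ≥ 1. Hence tw(G) = 1 exactly.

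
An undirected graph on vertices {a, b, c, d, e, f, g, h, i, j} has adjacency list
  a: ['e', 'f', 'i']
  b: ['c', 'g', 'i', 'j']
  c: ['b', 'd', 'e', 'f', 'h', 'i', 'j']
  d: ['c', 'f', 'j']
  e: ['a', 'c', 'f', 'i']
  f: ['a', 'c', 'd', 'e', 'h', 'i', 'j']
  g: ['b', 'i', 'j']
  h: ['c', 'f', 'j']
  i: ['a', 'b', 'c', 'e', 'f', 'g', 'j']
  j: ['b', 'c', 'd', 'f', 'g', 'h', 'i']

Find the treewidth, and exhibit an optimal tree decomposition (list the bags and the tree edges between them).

Every bag has size at most 4, so the width is 4 − 1 = 3 and tw(G) ≤ 3. On the other hand G contains the 4-clique {b, g, i, j}. A clique must lie in a single bag of any decomposition, so no decomposition can have width below 3. Hence tw(G) = 3 exactly.

Treewidth 3.
One optimal decomposition is:
Bags: B1 = {c, e, f, i}  B2 = {c, f, i, j}  B3 = {c, d, f, j}  B4 = {a, e, f, i}  B5 = {b, c, i, j}  B6 = {b, g, i, j}  B7 = {c, f, h, j}
Tree: B1–B2, B2–B3, B1–B4, B2–B5, B5–B6, B3–B7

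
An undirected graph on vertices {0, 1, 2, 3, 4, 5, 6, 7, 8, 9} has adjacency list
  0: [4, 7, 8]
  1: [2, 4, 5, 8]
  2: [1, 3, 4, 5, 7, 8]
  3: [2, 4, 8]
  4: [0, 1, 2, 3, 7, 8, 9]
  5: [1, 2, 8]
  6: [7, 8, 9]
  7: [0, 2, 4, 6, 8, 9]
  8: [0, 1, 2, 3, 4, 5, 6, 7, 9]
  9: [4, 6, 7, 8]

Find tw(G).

A width-3 tree decomposition is:
Bags: B1 = {2, 4, 7, 8}  B2 = {4, 7, 8, 9}  B3 = {0, 4, 7, 8}  B4 = {1, 2, 4, 8}  B5 = {1, 2, 5, 8}  B6 = {2, 3, 4, 8}  B7 = {6, 7, 8, 9}
Tree: B1–B2, B1–B3, B1–B4, B4–B5, B1–B6, B2–B7
Every bag has size at most 4, so the width is 4 − 1 = 3 and tw(G) ≤ 3. On the other hand G contains the 4-clique {0, 4, 7, 8}. A clique must lie in a single bag of any decomposition, so no decomposition can have width below 3. Hence tw(G) = 3 exactly.

3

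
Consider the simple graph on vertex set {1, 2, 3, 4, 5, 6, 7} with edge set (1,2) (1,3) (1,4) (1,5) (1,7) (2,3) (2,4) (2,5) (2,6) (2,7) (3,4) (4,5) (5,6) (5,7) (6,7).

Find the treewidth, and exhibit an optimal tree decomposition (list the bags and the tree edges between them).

Treewidth 3.
One such decomposition:
Bags: B1 = {1, 2, 4, 5}  B2 = {1, 2, 3, 4}  B3 = {1, 2, 5, 7}  B4 = {2, 5, 6, 7}
Tree: B1–B2, B1–B3, B3–B4

Every bag has size at most 4, so the width is 4 − 1 = 3 and tw(G) ≤ 3. On the other hand G contains the 4-clique {1, 2, 3, 4}. A clique must lie in a single bag of any decomposition, so no decomposition can have width below 3. Hence tw(G) = 3 exactly.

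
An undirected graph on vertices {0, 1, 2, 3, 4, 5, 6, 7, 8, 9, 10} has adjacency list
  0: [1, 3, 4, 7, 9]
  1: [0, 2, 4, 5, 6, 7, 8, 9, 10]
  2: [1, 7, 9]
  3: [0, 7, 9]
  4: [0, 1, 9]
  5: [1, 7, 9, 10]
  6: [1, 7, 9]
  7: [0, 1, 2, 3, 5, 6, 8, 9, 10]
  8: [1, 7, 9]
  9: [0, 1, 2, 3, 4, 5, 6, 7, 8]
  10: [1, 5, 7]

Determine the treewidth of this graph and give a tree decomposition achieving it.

Treewidth 3.
One optimal decomposition is:
Bags: B1 = {0, 1, 7, 9}  B2 = {0, 3, 7, 9}  B3 = {1, 6, 7, 9}  B4 = {1, 5, 7, 9}  B5 = {1, 2, 7, 9}  B6 = {1, 5, 7, 10}  B7 = {0, 1, 4, 9}  B8 = {1, 7, 8, 9}
Tree: B1–B2, B1–B3, B3–B4, B4–B5, B4–B6, B1–B7, B5–B8

Each bag holds 4 vertices, so the decomposition has width 3, which upper-bounds the treewidth. On the other hand G contains the 4-clique {0, 1, 4, 9}. A clique must lie in a single bag of any decomposition, so no decomposition can have width below 3. Therefore the treewidth is 3.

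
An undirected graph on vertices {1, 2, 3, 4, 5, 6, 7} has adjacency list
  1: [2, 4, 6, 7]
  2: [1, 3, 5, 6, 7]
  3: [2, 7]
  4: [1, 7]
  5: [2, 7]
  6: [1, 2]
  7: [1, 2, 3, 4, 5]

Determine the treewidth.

2

A width-2 tree decomposition is:
Bags: B1 = {1, 2, 7}  B2 = {1, 4, 7}  B3 = {2, 3, 7}  B4 = {1, 2, 6}  B5 = {2, 5, 7}
Tree: B1–B2, B1–B3, B1–B4, B3–B5
Every bag has size at most 3, so the width is 3 − 1 = 2 and tw(G) ≤ 2. On the other hand G contains the 3-clique {1, 2, 6}. A clique must lie in a single bag of any decomposition, so no decomposition can have width below 2. Hence tw(G) = 2 exactly.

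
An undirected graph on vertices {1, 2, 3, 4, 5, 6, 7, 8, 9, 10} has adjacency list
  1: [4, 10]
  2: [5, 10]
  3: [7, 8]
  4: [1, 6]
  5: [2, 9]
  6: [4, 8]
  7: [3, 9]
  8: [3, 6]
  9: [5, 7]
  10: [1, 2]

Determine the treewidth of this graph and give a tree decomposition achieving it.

Treewidth 2.
One optimal decomposition is:
Bags: B1 = {2, 5, 10}  B2 = {1, 5, 10}  B3 = {1, 4, 5}  B4 = {4, 5, 6}  B5 = {5, 6, 8}  B6 = {3, 5, 8}  B7 = {3, 5, 7}  B8 = {5, 7, 9}
Tree: B1–B2, B2–B3, B3–B4, B4–B5, B5–B6, B6–B7, B7–B8

Each bag holds 3 vertices, so the decomposition has width 2, which upper-bounds the treewidth. Since 5–2–10–1–4–6–8–3–7–9–5 is a cycle in G, G is not acyclic. Forests are exactly the graphs of treewidth ≤ 1, so tw(G) ≥ 2. Therefore the treewidth is 2.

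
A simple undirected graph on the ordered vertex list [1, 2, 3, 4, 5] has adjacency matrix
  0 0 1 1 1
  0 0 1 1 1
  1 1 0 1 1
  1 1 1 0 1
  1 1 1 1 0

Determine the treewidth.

3

A width-3 tree decomposition is:
Bags: B1 = {2, 3, 4, 5}  B2 = {1, 3, 4, 5}
Tree: B1–B2
The largest bag has 4 vertices, giving width 3; this decomposition certifies tw(G) ≤ 3. For the lower bound, the 4 vertices {1, 3, 4, 5} are pairwise adjacent, and any tree decomposition puts a clique entirely inside one bag — forcing width ≥ 3. The upper and lower bounds meet at 3, so that is the treewidth.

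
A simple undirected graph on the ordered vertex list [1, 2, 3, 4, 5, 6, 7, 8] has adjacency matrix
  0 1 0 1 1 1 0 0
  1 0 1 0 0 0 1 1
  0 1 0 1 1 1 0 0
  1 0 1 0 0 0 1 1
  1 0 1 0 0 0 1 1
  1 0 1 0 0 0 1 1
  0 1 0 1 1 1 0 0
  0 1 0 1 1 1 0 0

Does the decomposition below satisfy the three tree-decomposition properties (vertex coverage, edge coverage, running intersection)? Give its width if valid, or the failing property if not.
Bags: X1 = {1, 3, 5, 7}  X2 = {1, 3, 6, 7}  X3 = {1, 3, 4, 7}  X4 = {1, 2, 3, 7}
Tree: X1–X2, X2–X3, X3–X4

A tree decomposition must satisfy three properties: every vertex lies in some bag; for every edge, both endpoints lie together in some bag; and for every vertex, the bags containing it form a connected subtree. Here vertex 8 appears in no bag, so the decomposition is invalid.

No — vertex 8 appears in no bag.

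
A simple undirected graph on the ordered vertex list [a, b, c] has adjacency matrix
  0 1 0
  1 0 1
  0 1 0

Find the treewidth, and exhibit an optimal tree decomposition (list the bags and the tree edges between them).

Treewidth 1.
One such decomposition:
Bags: B1 = {a, b}  B2 = {b, c}
Tree: B1–B2

The largest bag has 2 vertices, giving width 1; this decomposition certifies tw(G) ≤ 1. Any graph with an edge has treewidth ≥ 1, and G has the edge b–a. Hence tw(G) = 1 exactly.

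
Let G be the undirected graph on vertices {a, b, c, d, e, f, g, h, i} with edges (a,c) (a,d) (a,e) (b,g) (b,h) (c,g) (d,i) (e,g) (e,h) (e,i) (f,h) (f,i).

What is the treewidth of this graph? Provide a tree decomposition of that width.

Treewidth 3.
Bags: B1 = {b, f, g, h}  B2 = {e, f, g, h}  B3 = {e, f, g, i}  B4 = {c, e, g, i}  B5 = {a, c, e, i}  B6 = {a, c, d, i}
Tree: B1–B2, B2–B3, B3–B4, B4–B5, B5–B6

Each bag holds 4 vertices, so the decomposition has width 3, which upper-bounds the treewidth. For the lower bound: the 4 vertex sets {b,f,h}, {g}, {e}, {a,c,d,i} are disjoint, each induces a connected subgraph, and every pair is joined by at least one edge of G. Contracting each set to a single vertex therefore yields K_{4} as a minor, and since treewidth is minor-monotone, tw(G) ≥ tw(K_{4}) = 3. Combining the bounds, tw(G) = 3.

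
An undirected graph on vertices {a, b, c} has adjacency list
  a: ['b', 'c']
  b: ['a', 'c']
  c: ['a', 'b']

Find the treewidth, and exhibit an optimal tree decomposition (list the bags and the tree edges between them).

Treewidth 2.
One optimal decomposition is:
Bags: B1 = {a, b, c}
Tree: (single bag)

A single bag containing all 3 vertices is trivially a valid decomposition of width 2. On the other hand G contains the 3-clique {a, b, c}. A clique must lie in a single bag of any decomposition, so no decomposition can have width below 2. Combining the bounds, tw(G) = 2.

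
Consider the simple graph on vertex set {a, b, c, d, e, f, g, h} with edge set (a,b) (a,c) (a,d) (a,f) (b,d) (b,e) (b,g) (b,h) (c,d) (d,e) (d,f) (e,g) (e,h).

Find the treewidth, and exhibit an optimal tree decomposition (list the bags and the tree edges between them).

Every bag has size at most 3, so the width is 3 − 1 = 2 and tw(G) ≤ 2. On the other hand G contains the 3-clique {b, d, e}. A clique must lie in a single bag of any decomposition, so no decomposition can have width below 2. Hence tw(G) = 2 exactly.

Treewidth 2.
Bags: B1 = {a, b, d}  B2 = {b, d, e}  B3 = {a, c, d}  B4 = {b, e, g}  B5 = {a, d, f}  B6 = {b, e, h}
Tree: B1–B2, B1–B3, B2–B4, B1–B5, B4–B6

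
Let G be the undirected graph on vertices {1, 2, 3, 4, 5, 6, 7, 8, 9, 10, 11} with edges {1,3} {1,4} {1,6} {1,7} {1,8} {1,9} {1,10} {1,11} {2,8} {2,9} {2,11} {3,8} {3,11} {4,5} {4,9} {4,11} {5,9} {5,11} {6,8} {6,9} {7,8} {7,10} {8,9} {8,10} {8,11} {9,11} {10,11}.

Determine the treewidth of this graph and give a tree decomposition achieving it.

The largest bag has 4 vertices, giving width 3; this decomposition certifies tw(G) ≤ 3. For the lower bound, the 4 vertices {1, 8, 9, 11} are pairwise adjacent, and any tree decomposition puts a clique entirely inside one bag — forcing width ≥ 3. Therefore the treewidth is 3.

Treewidth 3.
Bags: B1 = {1, 8, 9, 11}  B2 = {1, 6, 8, 9}  B3 = {1, 8, 10, 11}  B4 = {2, 8, 9, 11}  B5 = {1, 7, 8, 10}  B6 = {1, 4, 9, 11}  B7 = {4, 5, 9, 11}  B8 = {1, 3, 8, 11}
Tree: B1–B2, B1–B3, B1–B4, B3–B5, B1–B6, B6–B7, B1–B8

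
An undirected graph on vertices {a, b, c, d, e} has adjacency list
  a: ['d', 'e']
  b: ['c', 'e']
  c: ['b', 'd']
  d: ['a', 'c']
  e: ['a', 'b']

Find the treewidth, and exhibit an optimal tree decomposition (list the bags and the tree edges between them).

Every bag has size at most 3, so the width is 3 − 1 = 2 and tw(G) ≤ 2. The edges c–b–e–a–d–c form a cycle, so G is not a tree and its treewidth is at least 2. Therefore the treewidth is 2.

Treewidth 2.
Bags: B1 = {b, c, e}  B2 = {a, c, e}  B3 = {a, c, d}
Tree: B1–B2, B2–B3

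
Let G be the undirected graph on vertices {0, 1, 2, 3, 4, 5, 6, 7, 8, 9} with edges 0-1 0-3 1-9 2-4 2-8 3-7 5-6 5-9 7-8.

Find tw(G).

1

A width-1 tree decomposition is:
Bags: B1 = {2, 4}  B2 = {2, 8}  B3 = {7, 8}  B4 = {3, 7}  B5 = {0, 3}  B6 = {0, 1}  B7 = {1, 9}  B8 = {5, 9}  B9 = {5, 6}
Tree: B1–B2, B2–B3, B3–B4, B4–B5, B5–B6, B6–B7, B7–B8, B8–B9
Every bag has size at most 2, so the width is 2 − 1 = 1 and tw(G) ≤ 1. Any graph with an edge has treewidth ≥ 1, and G has the edge 4–2. Combining the bounds, tw(G) = 1.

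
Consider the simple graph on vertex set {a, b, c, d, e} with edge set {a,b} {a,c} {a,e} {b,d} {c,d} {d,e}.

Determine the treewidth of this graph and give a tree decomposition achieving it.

Treewidth 2.
One optimal decomposition is:
Bags: B1 = {a, b, d}  B2 = {a, c, d}  B3 = {a, d, e}
Tree: B1–B2, B2–B3

Each bag holds 3 vertices, so the decomposition has width 2, which upper-bounds the treewidth. For the lower bound, G contains the cycle b–d–c–a–b, so G is not a forest; only forests have treewidth ≤ 1, hence tw(G) ≥ 2. Combining the bounds, tw(G) = 2.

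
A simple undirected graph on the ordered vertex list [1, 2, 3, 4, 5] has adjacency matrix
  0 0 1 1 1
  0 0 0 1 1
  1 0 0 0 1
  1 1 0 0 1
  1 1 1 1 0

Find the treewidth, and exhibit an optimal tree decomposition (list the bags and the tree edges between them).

Treewidth 2.
One optimal decomposition is:
Bags: B1 = {1, 3, 5}  B2 = {1, 4, 5}  B3 = {2, 4, 5}
Tree: B1–B2, B2–B3

Every bag has size at most 3, so the width is 3 − 1 = 2 and tw(G) ≤ 2. On the other hand G contains the 3-clique {1, 3, 5}. A clique must lie in a single bag of any decomposition, so no decomposition can have width below 2. The upper and lower bounds meet at 2, so that is the treewidth.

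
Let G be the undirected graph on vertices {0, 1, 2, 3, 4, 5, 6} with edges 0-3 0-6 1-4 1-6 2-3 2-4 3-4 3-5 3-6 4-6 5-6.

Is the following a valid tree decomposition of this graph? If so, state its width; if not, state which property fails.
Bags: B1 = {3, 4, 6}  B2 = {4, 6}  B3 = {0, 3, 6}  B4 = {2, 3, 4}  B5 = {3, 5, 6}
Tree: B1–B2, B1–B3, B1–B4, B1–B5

A tree decomposition must satisfy three properties: every vertex lies in some bag; for every edge, both endpoints lie together in some bag; and for every vertex, the bags containing it form a connected subtree. Here vertex 1 appears in no bag, so the decomposition is invalid.

No — vertex 1 appears in no bag.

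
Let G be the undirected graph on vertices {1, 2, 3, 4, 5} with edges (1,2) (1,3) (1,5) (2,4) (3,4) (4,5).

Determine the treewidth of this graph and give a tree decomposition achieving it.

Every bag has size at most 3, so the width is 3 − 1 = 2 and tw(G) ≤ 2. For the lower bound, G contains the cycle 2–4–3–1–2, so G is not a forest; only forests have treewidth ≤ 1, hence tw(G) ≥ 2. Combining the bounds, tw(G) = 2.

Treewidth 2.
One optimal decomposition is:
Bags: B1 = {1, 2, 4}  B2 = {1, 3, 4}  B3 = {1, 4, 5}
Tree: B1–B2, B2–B3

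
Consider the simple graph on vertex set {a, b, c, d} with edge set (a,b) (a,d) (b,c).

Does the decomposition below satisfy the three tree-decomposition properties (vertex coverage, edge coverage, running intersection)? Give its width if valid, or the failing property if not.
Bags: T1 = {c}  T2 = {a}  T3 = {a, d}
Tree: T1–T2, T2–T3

No — vertex b appears in no bag.

A tree decomposition must satisfy three properties: every vertex lies in some bag; for every edge, both endpoints lie together in some bag; and for every vertex, the bags containing it form a connected subtree. Here vertex b appears in no bag, so the decomposition is invalid.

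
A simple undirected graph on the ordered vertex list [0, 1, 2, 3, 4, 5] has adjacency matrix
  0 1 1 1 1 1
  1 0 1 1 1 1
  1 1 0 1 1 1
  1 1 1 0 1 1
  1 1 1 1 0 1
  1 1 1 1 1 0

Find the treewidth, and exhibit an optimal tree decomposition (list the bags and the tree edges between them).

With just one bag of size 6, the width is 6 − 1 = 5, so tw(G) ≤ 5. Conversely, {0, 1, 2, 3, 4, 5} is a clique of size 6, and the vertices of any clique must share a bag in every tree decomposition; so some bag has ≥ 6 vertices and tw(G) ≥ 5. Therefore the treewidth is 5.

Treewidth 5.
One such decomposition:
Bags: B1 = {0, 1, 2, 3, 4, 5}
Tree: (single bag)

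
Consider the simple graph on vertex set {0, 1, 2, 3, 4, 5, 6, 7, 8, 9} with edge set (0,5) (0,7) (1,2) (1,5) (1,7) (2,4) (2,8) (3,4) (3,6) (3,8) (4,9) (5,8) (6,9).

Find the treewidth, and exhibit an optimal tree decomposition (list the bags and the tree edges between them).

Treewidth 2.
One such decomposition:
Bags: B1 = {0, 5, 7}  B2 = {1, 5, 7}  B3 = {1, 5, 8}  B4 = {1, 2, 8}  B5 = {2, 3, 8}  B6 = {2, 3, 4}  B7 = {3, 4, 6}  B8 = {4, 6, 9}
Tree: B1–B2, B2–B3, B3–B4, B4–B5, B5–B6, B6–B7, B7–B8

Every bag has size at most 3, so the width is 3 − 1 = 2 and tw(G) ≤ 2. For the lower bound, G contains the cycle 0–7–1–5–0, so G is not a forest; only forests have treewidth ≤ 1, hence tw(G) ≥ 2. Hence tw(G) = 2 exactly.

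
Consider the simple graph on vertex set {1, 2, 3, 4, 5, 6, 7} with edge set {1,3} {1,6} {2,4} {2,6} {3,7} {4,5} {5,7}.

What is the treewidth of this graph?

2

A width-2 tree decomposition is:
Bags: B1 = {3, 5, 7}  B2 = {3, 4, 5}  B3 = {2, 3, 4}  B4 = {2, 3, 6}  B5 = {1, 3, 6}
Tree: B1–B2, B2–B3, B3–B4, B4–B5
The largest bag has 3 vertices, giving width 2; this decomposition certifies tw(G) ≤ 2. Since 3–7–5–4–2–6–1–3 is a cycle in G, G is not acyclic. Forests are exactly the graphs of treewidth ≤ 1, so tw(G) ≥ 2. Therefore the treewidth is 2.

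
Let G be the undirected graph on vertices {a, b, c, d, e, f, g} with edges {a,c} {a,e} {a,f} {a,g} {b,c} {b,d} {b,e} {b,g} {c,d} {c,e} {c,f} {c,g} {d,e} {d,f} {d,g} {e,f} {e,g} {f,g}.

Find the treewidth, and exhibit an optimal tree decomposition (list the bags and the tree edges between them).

Each bag holds 5 vertices, so the decomposition has width 4, which upper-bounds the treewidth. For the lower bound, the 5 vertices {c, d, e, f, g} are pairwise adjacent, and any tree decomposition puts a clique entirely inside one bag — forcing width ≥ 4. Hence tw(G) = 4 exactly.

Treewidth 4.
One such decomposition:
Bags: B1 = {c, d, e, f, g}  B2 = {b, c, d, e, g}  B3 = {a, c, e, f, g}
Tree: B1–B2, B1–B3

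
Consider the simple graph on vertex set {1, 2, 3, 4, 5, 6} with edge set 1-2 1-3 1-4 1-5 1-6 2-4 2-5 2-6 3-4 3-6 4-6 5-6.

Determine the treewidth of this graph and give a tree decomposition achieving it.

Treewidth 3.
One such decomposition:
Bags: B1 = {1, 3, 4, 6}  B2 = {1, 2, 4, 6}  B3 = {1, 2, 5, 6}
Tree: B1–B2, B2–B3

Each bag holds 4 vertices, so the decomposition has width 3, which upper-bounds the treewidth. Conversely, {1, 2, 4, 6} is a clique of size 4, and the vertices of any clique must share a bag in every tree decomposition; so some bag has ≥ 4 vertices and tw(G) ≥ 3. Combining the bounds, tw(G) = 3.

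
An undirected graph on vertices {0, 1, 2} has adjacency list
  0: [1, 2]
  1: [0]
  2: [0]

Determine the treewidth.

A width-1 tree decomposition is:
Bags: B1 = {0, 1}  B2 = {0, 2}
Tree: B1–B2
The largest bag has 2 vertices, giving width 1; this decomposition certifies tw(G) ≤ 1. Any graph with an edge has treewidth ≥ 1, and G has the edge 1–0. Therefore the treewidth is 1.

1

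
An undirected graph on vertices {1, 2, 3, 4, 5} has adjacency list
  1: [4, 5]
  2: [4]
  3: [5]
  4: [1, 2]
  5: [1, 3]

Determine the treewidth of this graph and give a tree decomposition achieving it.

Treewidth 1.
Bags: B1 = {2, 4}  B2 = {1, 4}  B3 = {1, 5}  B4 = {3, 5}
Tree: B1–B2, B2–B3, B3–B4

Every bag has size at most 2, so the width is 2 − 1 = 1 and tw(G) ≤ 1. Any graph with an edge has treewidth ≥ 1, and G has the edge 2–4. Combining the bounds, tw(G) = 1.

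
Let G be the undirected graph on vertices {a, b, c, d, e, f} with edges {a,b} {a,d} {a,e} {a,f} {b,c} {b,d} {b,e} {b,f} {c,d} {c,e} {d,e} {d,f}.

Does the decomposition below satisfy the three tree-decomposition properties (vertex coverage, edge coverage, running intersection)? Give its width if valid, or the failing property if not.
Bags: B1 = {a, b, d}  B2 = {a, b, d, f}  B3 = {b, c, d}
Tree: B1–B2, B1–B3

No — vertex e appears in no bag.

A tree decomposition must satisfy three properties: every vertex lies in some bag; for every edge, both endpoints lie together in some bag; and for every vertex, the bags containing it form a connected subtree. Here vertex e appears in no bag, so the decomposition is invalid.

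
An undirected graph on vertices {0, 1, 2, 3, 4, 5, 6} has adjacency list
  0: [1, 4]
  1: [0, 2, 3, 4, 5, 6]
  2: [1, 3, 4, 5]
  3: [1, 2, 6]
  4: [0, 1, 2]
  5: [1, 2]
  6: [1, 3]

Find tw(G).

A width-2 tree decomposition is:
Bags: B1 = {1, 2, 3}  B2 = {1, 2, 5}  B3 = {1, 2, 4}  B4 = {1, 3, 6}  B5 = {0, 1, 4}
Tree: B1–B2, B2–B3, B1–B4, B3–B5
Every bag has size at most 3, so the width is 3 − 1 = 2 and tw(G) ≤ 2. On the other hand G contains the 3-clique {0, 1, 4}. A clique must lie in a single bag of any decomposition, so no decomposition can have width below 2. Therefore the treewidth is 2.

2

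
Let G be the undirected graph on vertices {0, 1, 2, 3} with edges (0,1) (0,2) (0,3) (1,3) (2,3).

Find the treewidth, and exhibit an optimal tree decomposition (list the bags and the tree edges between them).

Treewidth 2.
Bags: B1 = {0, 1, 3}  B2 = {0, 2, 3}
Tree: B1–B2

Every bag has size at most 3, so the width is 3 − 1 = 2 and tw(G) ≤ 2. On the other hand G contains the 3-clique {0, 1, 3}. A clique must lie in a single bag of any decomposition, so no decomposition can have width below 2. Therefore the treewidth is 2.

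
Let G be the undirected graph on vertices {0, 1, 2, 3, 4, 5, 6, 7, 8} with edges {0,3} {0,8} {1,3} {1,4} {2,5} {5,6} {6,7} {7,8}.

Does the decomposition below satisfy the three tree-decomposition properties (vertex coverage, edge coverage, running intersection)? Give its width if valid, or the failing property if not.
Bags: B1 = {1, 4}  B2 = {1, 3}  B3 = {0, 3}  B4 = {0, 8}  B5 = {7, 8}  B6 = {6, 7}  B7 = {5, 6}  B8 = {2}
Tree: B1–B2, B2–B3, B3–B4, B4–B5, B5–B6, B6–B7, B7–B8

No — edge (5,2) lies in no bag.

A tree decomposition must satisfy three properties: every vertex lies in some bag; for every edge, both endpoints lie together in some bag; and for every vertex, the bags containing it form a connected subtree. Here edge (5,2) lies in no bag, so the decomposition is invalid.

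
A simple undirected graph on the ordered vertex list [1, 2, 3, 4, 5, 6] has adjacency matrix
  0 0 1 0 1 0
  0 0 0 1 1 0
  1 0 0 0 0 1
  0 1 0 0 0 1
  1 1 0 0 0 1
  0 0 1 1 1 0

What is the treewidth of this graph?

A width-2 tree decomposition is:
Bags: B1 = {1, 3, 6}  B2 = {1, 5, 6}  B3 = {4, 5, 6}  B4 = {2, 4, 5}
Tree: B1–B2, B2–B3, B3–B4
Each bag holds 3 vertices, so the decomposition has width 2, which upper-bounds the treewidth. The edges 3–1–5–6–3 form a cycle, so G is not a tree and its treewidth is at least 2. Hence tw(G) = 2 exactly.

2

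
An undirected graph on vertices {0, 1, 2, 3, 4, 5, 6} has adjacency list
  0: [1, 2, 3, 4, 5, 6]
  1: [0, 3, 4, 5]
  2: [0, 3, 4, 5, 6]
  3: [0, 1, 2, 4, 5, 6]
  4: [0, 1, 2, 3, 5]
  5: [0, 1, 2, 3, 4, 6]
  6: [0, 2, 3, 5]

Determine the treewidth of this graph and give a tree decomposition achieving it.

Treewidth 4.
One such decomposition:
Bags: B1 = {0, 2, 3, 4, 5}  B2 = {0, 1, 3, 4, 5}  B3 = {0, 2, 3, 5, 6}
Tree: B1–B2, B1–B3

The largest bag has 5 vertices, giving width 4; this decomposition certifies tw(G) ≤ 4. On the other hand G contains the 5-clique {0, 1, 3, 4, 5}. A clique must lie in a single bag of any decomposition, so no decomposition can have width below 4. Hence tw(G) = 4 exactly.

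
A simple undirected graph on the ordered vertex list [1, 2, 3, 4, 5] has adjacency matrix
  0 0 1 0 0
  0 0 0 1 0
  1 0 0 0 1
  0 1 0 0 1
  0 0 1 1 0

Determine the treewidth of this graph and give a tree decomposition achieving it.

Every bag has size at most 2, so the width is 2 − 1 = 1 and tw(G) ≤ 1. G has an edge, so its treewidth is at least 1. The upper and lower bounds meet at 1, so that is the treewidth.

Treewidth 1.
One such decomposition:
Bags: B1 = {1, 3}  B2 = {3, 5}  B3 = {4, 5}  B4 = {2, 4}
Tree: B1–B2, B2–B3, B3–B4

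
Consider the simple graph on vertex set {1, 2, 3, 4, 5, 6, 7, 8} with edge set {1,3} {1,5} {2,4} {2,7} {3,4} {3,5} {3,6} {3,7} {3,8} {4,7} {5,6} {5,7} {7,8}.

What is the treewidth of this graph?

2

A width-2 tree decomposition is:
Bags: B1 = {3, 5, 7}  B2 = {3, 7, 8}  B3 = {1, 3, 5}  B4 = {3, 4, 7}  B5 = {2, 4, 7}  B6 = {3, 5, 6}
Tree: B1–B2, B1–B3, B2–B4, B4–B5, B1–B6
Every bag has size at most 3, so the width is 3 − 1 = 2 and tw(G) ≤ 2. On the other hand G contains the 3-clique {2, 4, 7}. A clique must lie in a single bag of any decomposition, so no decomposition can have width below 2. Combining the bounds, tw(G) = 2.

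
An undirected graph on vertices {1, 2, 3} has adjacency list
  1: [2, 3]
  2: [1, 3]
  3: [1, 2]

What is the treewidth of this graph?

2

A width-2 tree decomposition is:
Bags: B1 = {1, 2, 3}
Tree: (single bag)
With just one bag of size 3, the width is 3 − 1 = 2, so tw(G) ≤ 2. On the other hand G contains the 3-clique {1, 2, 3}. A clique must lie in a single bag of any decomposition, so no decomposition can have width below 2. The upper and lower bounds meet at 2, so that is the treewidth.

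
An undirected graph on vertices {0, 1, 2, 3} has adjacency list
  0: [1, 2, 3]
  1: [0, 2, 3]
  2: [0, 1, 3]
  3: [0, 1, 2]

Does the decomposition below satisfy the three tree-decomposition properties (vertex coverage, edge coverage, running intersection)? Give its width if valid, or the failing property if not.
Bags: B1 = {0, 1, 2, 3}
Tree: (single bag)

Vertex coverage: the bags together contain {0, 1, 2, 3}, the full vertex set. Edge coverage: each edge of G has both endpoints in at least one bag. Running intersection: for every vertex, the bags containing it form a connected subtree. All three properties hold, so this is a valid tree decomposition of width max|bag| − 1 = 3, and hence tw(G) ≤ 3.

Yes; width 3.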